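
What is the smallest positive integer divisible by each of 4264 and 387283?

127028824

gcd first: 387283 = 90·4264 + 3523; 4264 = 1·3523 + 741; 3523 = 4·741 + 559; 741 = 1·559 + 182; 559 = 3·182 + 13; 182 = 14·13 + 0 → gcd = 13
lcm = 4264·387283/gcd = 1651374712/13 = 127028824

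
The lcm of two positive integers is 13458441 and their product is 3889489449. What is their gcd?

From gcd × lcm = uv: gcd = 3889489449 / 13458441 = 289.

289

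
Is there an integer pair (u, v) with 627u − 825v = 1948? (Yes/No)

No

By Bézout, 627u − 825v = 1948 has integer solutions iff gcd(627, 825) | 1948.
Euclid: 825 = 1·627 + 198; 627 = 3·198 + 33; 198 = 6·33 + 0. gcd = 33; 1948 mod 33 = 1. No.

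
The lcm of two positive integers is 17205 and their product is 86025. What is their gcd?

gcd·lcm = product, so gcd = 86025/17205 = 5.

5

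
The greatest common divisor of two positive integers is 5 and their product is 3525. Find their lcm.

705

Since gcd(p,q)·lcm(p,q) = pq, lcm = 3525/5 = 705.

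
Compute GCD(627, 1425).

57

Euclid: 1425 = 2·627 + 171; 627 = 3·171 + 114; 171 = 1·114 + 57; 114 = 2·57 + 0. Last nonzero remainder: 57.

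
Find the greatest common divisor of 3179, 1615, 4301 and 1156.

17

gcd(3179, 1615): 3179 = 1·1615 + 1564; 1615 = 1·1564 + 51; 1564 = 30·51 + 34; 51 = 1·34 + 17; 34 = 2·17 + 0 → 17
gcd(17, 4301): 4301 = 253·17 + 0 → 17
gcd(17, 1156): 1156 = 68·17 + 0 → 17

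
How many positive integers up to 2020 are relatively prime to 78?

621

78 = 2·3·13. Inclusion–exclusion on these primes:
2020 − ⌊2020/2⌋ − ⌊2020/3⌋ − ⌊2020/13⌋ + ⌊2020/6⌋ + ⌊2020/26⌋ + ⌊2020/39⌋ − ⌊2020/78⌋ = 621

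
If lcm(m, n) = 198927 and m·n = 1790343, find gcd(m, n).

gcd·lcm = product, so gcd = 1790343/198927 = 9.

9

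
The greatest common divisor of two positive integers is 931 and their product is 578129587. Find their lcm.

620977

Since gcd(p,q)·lcm(p,q) = pq, lcm = 578129587/931 = 620977.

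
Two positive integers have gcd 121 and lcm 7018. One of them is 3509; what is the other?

Using ab = gcd(a,b)·lcm(a,b) = 121·7018 = 849178, we get b = 849178/3509 = 242.

242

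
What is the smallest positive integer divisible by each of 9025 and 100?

gcd first: 9025 = 90·100 + 25; 100 = 4·25 + 0 → gcd = 25
lcm = 9025·100/gcd = 902500/25 = 36100

36100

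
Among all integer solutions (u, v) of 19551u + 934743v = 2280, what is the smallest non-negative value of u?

1291

Reduce mod 934743: 19551u ≡ 2280 (mod 934743). With g = gcd(19551, 934743) = 57 dividing 2280, divide through: 343u ≡ 40 (mod 16399).
Since gcd(343, 16399) = 1, u ≡ 40·(343)⁻¹ ≡ 1291 (mod 16399). Smallest non-negative: 1291.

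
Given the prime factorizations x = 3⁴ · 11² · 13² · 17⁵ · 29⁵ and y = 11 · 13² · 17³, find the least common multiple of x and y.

max exponent per prime: 3⁴ · 11² · 13² · 17⁵ · 29⁵ = 48238266241848828717

48238266241848828717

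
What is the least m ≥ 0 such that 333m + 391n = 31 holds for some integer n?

Euclid: 391 = 1·333 + 58; 333 = 5·58 + 43; 58 = 1·43 + 15; 43 = 2·15 + 13; 15 = 1·13 + 2; 13 = 6·2 + 1; 2 = 2·1 + 0 → gcd = 1; 31 = 1·31.
Back-substitution yields 333·(182) + 391·(-155) = 1, so one solution is m = 182·31 = 5642, n = -155·31 = -4805.
Solutions in m differ by 391/1 = 391; the one in [0, 391) is 5642 mod 391 = 168.

168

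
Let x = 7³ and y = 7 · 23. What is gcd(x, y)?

min exponent per shared prime: 7 = 7

7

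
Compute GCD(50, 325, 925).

50 = 2 · 5²; 325 = 5² · 13; 925 = 5² · 37
gcd takes min exponent of each prime: 5² = 25

25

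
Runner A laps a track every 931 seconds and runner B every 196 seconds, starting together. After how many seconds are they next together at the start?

gcd first: 931 = 4·196 + 147; 196 = 1·147 + 49; 147 = 3·49 + 0 → gcd = 49
lcm = 931·196/gcd = 182476/49 = 3724

3724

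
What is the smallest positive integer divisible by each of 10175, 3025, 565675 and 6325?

481389425

lcm(10175, 3025) = 10175·3025/gcd = 30779375/275 = 111925
lcm(111925, 565675) = 111925·565675/gcd = 63313174375/3025 = 20929975
lcm(20929975, 6325) = 20929975·6325/gcd = 132382091875/275 = 481389425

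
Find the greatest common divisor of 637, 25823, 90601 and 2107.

49

gcd(637, 25823): 25823 = 40·637 + 343; 637 = 1·343 + 294; 343 = 1·294 + 49; 294 = 6·49 + 0 → 49
gcd(49, 90601): 90601 = 1849·49 + 0 → 49
gcd(49, 2107): 2107 = 43·49 + 0 → 49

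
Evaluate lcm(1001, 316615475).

28812008225

gcd first: 316615475 = 316299·1001 + 176; 1001 = 5·176 + 121; 176 = 1·121 + 55; 121 = 2·55 + 11; 55 = 5·11 + 0 → gcd = 11
lcm = 1001·316615475/gcd = 316932090475/11 = 28812008225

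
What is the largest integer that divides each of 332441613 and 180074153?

133

Euclid: 332441613 = 1·180074153 + 152367460; 180074153 = 1·152367460 + 27706693; 152367460 = 5·27706693 + 13833995; 27706693 = 2·13833995 + 38703; 13833995 = 357·38703 + 17024; 38703 = 2·17024 + 4655; 17024 = 3·4655 + 3059; 4655 = 1·3059 + 1596; 3059 = 1·1596 + 1463; 1596 = 1·1463 + 133; 1463 = 11·133 + 0. Last nonzero remainder: 133.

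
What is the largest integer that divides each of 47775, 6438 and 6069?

3

gcd(47775, 6438): 47775 = 7·6438 + 2709; 6438 = 2·2709 + 1020; 2709 = 2·1020 + 669; 1020 = 1·669 + 351; 669 = 1·351 + 318; 351 = 1·318 + 33; 318 = 9·33 + 21; 33 = 1·21 + 12; 21 = 1·12 + 9; 12 = 1·9 + 3; 9 = 3·3 + 0 → 3
gcd(3, 6069): 6069 = 2023·3 + 0 → 3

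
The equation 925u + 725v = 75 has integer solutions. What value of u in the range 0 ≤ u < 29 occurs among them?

gcd(925, 725) = 25 (Euclid: 925 = 1·725 + 200; 725 = 3·200 + 125; 200 = 1·125 + 75; 125 = 1·75 + 50; 75 = 1·50 + 25; 50 = 2·25 + 0), and 25 | 75.
Extended Euclid: 925·(11) + 725·(-14) = 25. Scale by 3: u₀ = 33.
General solution u = u₀ + 29t; reducing mod 29 gives u = 4 (and v = -5).

4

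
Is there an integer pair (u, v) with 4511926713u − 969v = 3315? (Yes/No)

By Bézout, 4511926713u − 969v = 3315 has integer solutions iff gcd(4511926713, 969) | 3315.
Euclid: 4511926713 = 4656271·969 + 114; 969 = 8·114 + 57; 114 = 2·57 + 0. gcd = 57; 3315 mod 57 = 9. No.

No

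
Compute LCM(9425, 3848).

2789800

9425 = 5² · 13 · 29; 3848 = 2³ · 13 · 37
max exponents: 2³ · 5² · 13 · 29 · 37 = 2789800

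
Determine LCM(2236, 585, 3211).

24853140

2236 = 2² · 13 · 43; 585 = 3² · 5 · 13; 3211 = 13² · 19
lcm takes max exponent of each prime: 2² · 3² · 5 · 13² · 19 · 43 = 24853140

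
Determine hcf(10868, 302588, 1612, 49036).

52

gcd(10868, 302588): 302588 = 27·10868 + 9152; 10868 = 1·9152 + 1716; 9152 = 5·1716 + 572; 1716 = 3·572 + 0 → 572
gcd(572, 1612): 1612 = 2·572 + 468; 572 = 1·468 + 104; 468 = 4·104 + 52; 104 = 2·52 + 0 → 52
gcd(52, 49036): 49036 = 943·52 + 0 → 52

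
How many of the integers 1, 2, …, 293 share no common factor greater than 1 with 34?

Prime factors of 34: 2, 17. Count integers ≤ 293 divisible by none of them.
By inclusion–exclusion: 293 − ⌊293/2⌋ − ⌊293/17⌋ + ⌊293/34⌋ = 138.

138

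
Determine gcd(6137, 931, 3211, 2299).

19

gcd(6137, 931): 6137 = 6·931 + 551; 931 = 1·551 + 380; 551 = 1·380 + 171; 380 = 2·171 + 38; 171 = 4·38 + 19; 38 = 2·19 + 0 → 19
gcd(19, 3211): 3211 = 169·19 + 0 → 19
gcd(19, 2299): 2299 = 121·19 + 0 → 19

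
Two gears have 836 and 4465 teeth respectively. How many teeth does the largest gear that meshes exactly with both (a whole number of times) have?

836 = 2² · 11 · 19
4465 = 5 · 19 · 47
Common: 19 = 19

19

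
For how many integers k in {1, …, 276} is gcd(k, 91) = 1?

Prime factors of 91: 7, 13. Count integers ≤ 276 divisible by none of them.
By inclusion–exclusion: 276 − ⌊276/7⌋ − ⌊276/13⌋ + ⌊276/91⌋ = 219.

219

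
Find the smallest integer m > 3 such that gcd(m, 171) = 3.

6

Multiples of 3 above 3: 3·2, 3·3, … . Need the cofactor coprime to 171/3 = 57.
Checking s = 2, 3, … the first with gcd(s, 57) = 1 is s = 2, giving 6.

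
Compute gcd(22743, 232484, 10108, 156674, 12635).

gcd(22743, 232484): 232484 = 10·22743 + 5054; 22743 = 4·5054 + 2527; 5054 = 2·2527 + 0 → 2527
gcd(2527, 10108): 10108 = 4·2527 + 0 → 2527
gcd(2527, 156674): 156674 = 62·2527 + 0 → 2527
gcd(2527, 12635): 12635 = 5·2527 + 0 → 2527

2527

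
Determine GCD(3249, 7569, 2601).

3249 = 3² · 19²; 7569 = 3² · 29²; 2601 = 3² · 17²
gcd takes min exponent of each prime: 3² = 9

9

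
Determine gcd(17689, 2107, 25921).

49

gcd(17689, 2107): 17689 = 8·2107 + 833; 2107 = 2·833 + 441; 833 = 1·441 + 392; 441 = 1·392 + 49; 392 = 8·49 + 0 → 49
gcd(49, 25921): 25921 = 529·49 + 0 → 49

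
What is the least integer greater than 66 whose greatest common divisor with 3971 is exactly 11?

77

3971 = 11·361. Any m with gcd(m, 3971) = 11 is a multiple of 11, say 11s, with s coprime to 361.
Need s > 66/11, so s ≥ 7. First s ≥ 7 with gcd(s, 361) = 1 is s = 7. Thus m = 11·7 = 77.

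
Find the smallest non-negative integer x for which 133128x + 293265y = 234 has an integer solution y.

Reduce mod 293265: 133128x ≡ 234 (mod 293265). With g = gcd(133128, 293265) = 9 dividing 234, divide through: 14792x ≡ 26 (mod 32585).
Since gcd(14792, 32585) = 1, x ≡ 26·(14792)⁻¹ ≡ 5353 (mod 32585). Smallest non-negative: 5353.

5353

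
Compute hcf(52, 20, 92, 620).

4

gcd(52, 20): 52 = 2·20 + 12; 20 = 1·12 + 8; 12 = 1·8 + 4; 8 = 2·4 + 0 → 4
gcd(4, 92): 92 = 23·4 + 0 → 4
gcd(4, 620): 620 = 155·4 + 0 → 4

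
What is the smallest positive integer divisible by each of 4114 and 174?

gcd first: 4114 = 23·174 + 112; 174 = 1·112 + 62; 112 = 1·62 + 50; 62 = 1·50 + 12; 50 = 4·12 + 2; 12 = 6·2 + 0 → gcd = 2
lcm = 4114·174/gcd = 715836/2 = 357918

357918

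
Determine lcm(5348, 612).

5348 = 2² · 7 · 191; 612 = 2² · 3² · 17
max exponents: 2² · 3² · 7 · 17 · 191 = 818244

818244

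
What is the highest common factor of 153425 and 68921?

Euclid: 153425 = 2·68921 + 15583; 68921 = 4·15583 + 6589; 15583 = 2·6589 + 2405; 6589 = 2·2405 + 1779; 2405 = 1·1779 + 626; 1779 = 2·626 + 527; 626 = 1·527 + 99; 527 = 5·99 + 32; 99 = 3·32 + 3; 32 = 10·3 + 2; 3 = 1·2 + 1; 2 = 2·1 + 0. Last nonzero remainder: 1.

1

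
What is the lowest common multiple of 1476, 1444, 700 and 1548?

1476 = 2² · 3² · 41; 1444 = 2² · 19²; 700 = 2² · 5² · 7; 1548 = 2² · 3² · 43
lcm takes max exponent of each prime: 2² · 3² · 5² · 7 · 19² · 41 · 43 = 4009590900

4009590900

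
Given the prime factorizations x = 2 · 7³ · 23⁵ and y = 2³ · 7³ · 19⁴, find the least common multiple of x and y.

max exponent per prime: 2³ · 7³ · 19⁴ · 23⁵ = 2301641560346632

2301641560346632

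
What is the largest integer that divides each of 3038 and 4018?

3038 = 2 · 7² · 31
4018 = 2 · 7² · 41
Common: 2 · 7² = 98

98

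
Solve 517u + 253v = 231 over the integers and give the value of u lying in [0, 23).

Euclid: 517 = 2·253 + 11; 253 = 23·11 + 0 → gcd = 11; 231 = 11·21.
Back-substitution yields 517·(1) + 253·(-2) = 11, so one solution is u = 1·21 = 21, v = -2·21 = -42.
Solutions in u differ by 253/11 = 23; the one in [0, 23) is 21 mod 23 = 21.

21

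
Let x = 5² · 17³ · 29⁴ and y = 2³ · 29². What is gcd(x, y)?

841

min exponent per shared prime: 29² = 841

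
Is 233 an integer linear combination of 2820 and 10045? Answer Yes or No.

By Bézout, 2820u + 10045v = 233 has integer solutions iff gcd(2820, 10045) | 233.
Euclid: 10045 = 3·2820 + 1585; 2820 = 1·1585 + 1235; 1585 = 1·1235 + 350; 1235 = 3·350 + 185; 350 = 1·185 + 165; 185 = 1·165 + 20; 165 = 8·20 + 5; 20 = 4·5 + 0. gcd = 5; 233 mod 5 = 3. No.

No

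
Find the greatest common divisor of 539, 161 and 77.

7

gcd(539, 161): 539 = 3·161 + 56; 161 = 2·56 + 49; 56 = 1·49 + 7; 49 = 7·7 + 0 → 7
gcd(7, 77): 77 = 11·7 + 0 → 7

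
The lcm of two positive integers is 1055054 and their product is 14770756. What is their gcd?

From gcd × lcm = mn: gcd = 14770756 / 1055054 = 14.

14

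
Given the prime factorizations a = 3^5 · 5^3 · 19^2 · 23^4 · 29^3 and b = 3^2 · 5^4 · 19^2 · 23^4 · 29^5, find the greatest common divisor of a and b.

2771820242762625

min exponent per shared prime: 3^2 · 5^3 · 19^2 · 23^4 · 29^3 = 2771820242762625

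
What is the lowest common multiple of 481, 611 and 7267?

12637313

lcm(481, 611) = 481·611/gcd = 293891/13 = 22607
lcm(22607, 7267) = 22607·7267/gcd = 164285069/13 = 12637313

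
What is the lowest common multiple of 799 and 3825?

gcd first: 3825 = 4·799 + 629; 799 = 1·629 + 170; 629 = 3·170 + 119; 170 = 1·119 + 51; 119 = 2·51 + 17; 51 = 3·17 + 0 → gcd = 17
lcm = 799·3825/gcd = 3056175/17 = 179775

179775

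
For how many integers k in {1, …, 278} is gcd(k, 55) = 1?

203

Prime factors of 55: 5, 11. Count integers ≤ 278 divisible by none of them.
By inclusion–exclusion: 278 − ⌊278/5⌋ − ⌊278/11⌋ + ⌊278/55⌋ = 203.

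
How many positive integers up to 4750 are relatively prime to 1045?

3273

Prime factors of 1045: 5, 11, 19. Count integers ≤ 4750 divisible by none of them.
By inclusion–exclusion: 4750 − ⌊4750/5⌋ − ⌊4750/11⌋ − ⌊4750/19⌋ + ⌊4750/55⌋ + ⌊4750/95⌋ + ⌊4750/209⌋ − ⌊4750/1045⌋ = 3273.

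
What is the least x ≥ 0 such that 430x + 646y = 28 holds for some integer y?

281

gcd(430, 646) = 2 (Euclid: 646 = 1·430 + 216; 430 = 1·216 + 214; 216 = 1·214 + 2; 214 = 107·2 + 0), and 2 | 28.
Extended Euclid: 430·(-3) + 646·(2) = 2. Scale by 14: x₀ = -42.
General solution x = x₀ + 323t; reducing mod 323 gives x = 281 (and y = -187).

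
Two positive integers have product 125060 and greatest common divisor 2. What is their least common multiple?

For any two positive integers, gcd × lcm equals their product. Hence lcm = 125060 / 2 = 62530.

62530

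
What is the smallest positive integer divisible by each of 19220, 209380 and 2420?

24346915780

19220 = 2² · 5 · 31²; 209380 = 2² · 5 · 19² · 29; 2420 = 2² · 5 · 11²
lcm takes max exponent of each prime: 2² · 5 · 11² · 19² · 29 · 31² = 24346915780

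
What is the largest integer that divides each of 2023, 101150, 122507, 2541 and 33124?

2023 = 7 · 17²; 101150 = 2 · 5² · 7 · 17²; 122507 = 7 · 11 · 37 · 43; 2541 = 3 · 7 · 11²; 33124 = 2² · 7² · 13²
gcd takes min exponent of each prime: 7 = 7

7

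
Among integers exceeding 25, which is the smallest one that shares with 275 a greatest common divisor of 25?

gcd(k, 275) = 25 forces 25 | k; write k = 25s. Then gcd(25s, 25·11) = 25·gcd(s, 11), so need gcd(s, 11) = 1.
25s > 25 gives s ≥ 2. The least s ≥ 2 coprime to 11 is 2, so k = 25·2 = 50.

50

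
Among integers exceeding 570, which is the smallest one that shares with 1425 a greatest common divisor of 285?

855

gcd(t, 1425) = 285 forces 285 | t; write t = 285s. Then gcd(285s, 285·5) = 285·gcd(s, 5), so need gcd(s, 5) = 1.
285s > 570 gives s ≥ 3. The least s ≥ 3 coprime to 5 is 3, so t = 285·3 = 855.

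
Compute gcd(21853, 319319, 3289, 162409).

13

21853 = 13 · 41²; 319319 = 7 · 11² · 13 · 29; 3289 = 11 · 13 · 23; 162409 = 13² · 31²
gcd takes min exponent of each prime: 13 = 13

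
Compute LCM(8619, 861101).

8619 = 3 · 13² · 17; 861101 = 17 · 37³
max exponents: 3 · 13² · 17 · 37³ = 436578207

436578207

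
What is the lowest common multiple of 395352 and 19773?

gcd first: 395352 = 19·19773 + 19665; 19773 = 1·19665 + 108; 19665 = 182·108 + 9; 108 = 12·9 + 0 → gcd = 9
lcm = 395352·19773/gcd = 7817295096/9 = 868588344

868588344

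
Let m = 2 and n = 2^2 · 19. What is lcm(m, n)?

76

max exponent per prime: 2^2 · 19 = 76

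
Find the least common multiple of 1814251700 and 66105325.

1814251700 = 2² · 5² · 43 · 47² · 191; 66105325 = 5² · 11² · 13 · 41²
max exponents: 2² · 5² · 11² · 13 · 41² · 43 · 47² · 191 = 4797267930412100

4797267930412100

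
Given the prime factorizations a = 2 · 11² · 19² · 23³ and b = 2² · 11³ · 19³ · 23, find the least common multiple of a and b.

max exponent per prime: 2² · 11³ · 19³ · 23³ = 444306183772

444306183772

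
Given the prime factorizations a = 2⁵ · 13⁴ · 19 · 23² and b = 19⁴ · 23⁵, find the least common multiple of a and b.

max exponent per prime: 2⁵ · 13⁴ · 19⁴ · 23⁵ = 766614397726649056

766614397726649056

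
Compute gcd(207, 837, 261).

gcd(207, 837): 837 = 4·207 + 9; 207 = 23·9 + 0 → 9
gcd(9, 261): 261 = 29·9 + 0 → 9

9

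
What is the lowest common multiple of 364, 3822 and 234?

364 = 2² · 7 · 13; 3822 = 2 · 3 · 7² · 13; 234 = 2 · 3² · 13
lcm takes max exponent of each prime: 2² · 3² · 7² · 13 = 22932

22932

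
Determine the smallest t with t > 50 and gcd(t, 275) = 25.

75

275 = 25·11. Any t with gcd(t, 275) = 25 is a multiple of 25, say 25s, with s coprime to 11.
Need s > 50/25, so s ≥ 3. First s ≥ 3 with gcd(s, 11) = 1 is s = 3. Thus t = 25·3 = 75.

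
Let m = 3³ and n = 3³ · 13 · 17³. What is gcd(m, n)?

27

min exponent per shared prime: 3³ = 27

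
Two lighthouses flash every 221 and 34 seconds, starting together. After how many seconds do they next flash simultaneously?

221 = 13 · 17; 34 = 2 · 17
max exponents: 2 · 13 · 17 = 442

442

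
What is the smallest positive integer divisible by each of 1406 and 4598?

1406 = 2 · 19 · 37; 4598 = 2 · 11² · 19
max exponents: 2 · 11² · 19 · 37 = 170126

170126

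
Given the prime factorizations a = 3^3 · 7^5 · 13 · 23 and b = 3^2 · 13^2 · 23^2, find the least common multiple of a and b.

40569190389

max exponent per prime: 3^3 · 7^5 · 13^2 · 23^2 = 40569190389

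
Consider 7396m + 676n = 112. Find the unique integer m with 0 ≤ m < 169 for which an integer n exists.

31

gcd(7396, 676) = 4 (Euclid: 7396 = 10·676 + 636; 676 = 1·636 + 40; 636 = 15·40 + 36; 40 = 1·36 + 4; 36 = 9·4 + 0), and 4 | 112.
Extended Euclid: 7396·(-17) + 676·(186) = 4. Scale by 28: m₀ = -476.
General solution m = m₀ + 169t; reducing mod 169 gives m = 31 (and n = -339).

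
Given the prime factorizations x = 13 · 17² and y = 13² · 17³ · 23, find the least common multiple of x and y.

19096831

max exponent per prime: 13² · 17³ · 23 = 19096831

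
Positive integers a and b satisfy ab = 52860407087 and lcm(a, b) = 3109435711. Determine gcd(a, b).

gcd·lcm = product, so gcd = 52860407087/3109435711 = 17.

17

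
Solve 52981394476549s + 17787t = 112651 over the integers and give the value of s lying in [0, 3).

1

Reduce mod 17787: 52981394476549s ≡ 112651 (mod 17787). With g = gcd(52981394476549, 17787) = 5929 dividing 112651, divide through: 8935974781s ≡ 19 (mod 3).
Since gcd(8935974781, 3) = 1, s ≡ 19·(8935974781)⁻¹ ≡ 1 (mod 3). Smallest non-negative: 1.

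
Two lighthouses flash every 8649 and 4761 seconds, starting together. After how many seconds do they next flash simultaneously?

gcd first: 8649 = 1·4761 + 3888; 4761 = 1·3888 + 873; 3888 = 4·873 + 396; 873 = 2·396 + 81; 396 = 4·81 + 72; 81 = 1·72 + 9; 72 = 8·9 + 0 → gcd = 9
lcm = 8649·4761/gcd = 41177889/9 = 4575321

4575321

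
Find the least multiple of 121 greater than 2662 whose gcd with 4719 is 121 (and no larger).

2783

4719 = 121·39. Any k with gcd(k, 4719) = 121 is a multiple of 121, say 121s, with s coprime to 39.
Need s > 2662/121, so s ≥ 23. First s ≥ 23 with gcd(s, 39) = 1 is s = 23. Thus k = 121·23 = 2783.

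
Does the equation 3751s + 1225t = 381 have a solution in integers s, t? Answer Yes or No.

By Bézout, 3751s + 1225t = 381 has integer solutions iff gcd(3751, 1225) | 381.
Euclid: 3751 = 3·1225 + 76; 1225 = 16·76 + 9; 76 = 8·9 + 4; 9 = 2·4 + 1; 4 = 4·1 + 0. gcd = 1; 381 mod 1 = 0. Yes.

Yes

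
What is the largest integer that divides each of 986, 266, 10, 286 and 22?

2

gcd(986, 266): 986 = 3·266 + 188; 266 = 1·188 + 78; 188 = 2·78 + 32; 78 = 2·32 + 14; 32 = 2·14 + 4; 14 = 3·4 + 2; 4 = 2·2 + 0 → 2
gcd(2, 10): 10 = 5·2 + 0 → 2
gcd(2, 286): 286 = 143·2 + 0 → 2
gcd(2, 22): 22 = 11·2 + 0 → 2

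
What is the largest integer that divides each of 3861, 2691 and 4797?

117

3861 = 3³ · 11 · 13; 2691 = 3² · 13 · 23; 4797 = 3² · 13 · 41
gcd takes min exponent of each prime: 3² · 13 = 117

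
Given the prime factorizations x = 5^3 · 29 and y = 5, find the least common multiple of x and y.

3625

max exponent per prime: 5^3 · 29 = 3625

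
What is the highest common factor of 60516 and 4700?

60516 = 2² · 3² · 41²
4700 = 2² · 5² · 47
Common: 2² = 4

4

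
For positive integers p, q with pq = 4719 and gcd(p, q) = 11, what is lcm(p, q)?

429

Since gcd(p,q)·lcm(p,q) = pq, lcm = 4719/11 = 429.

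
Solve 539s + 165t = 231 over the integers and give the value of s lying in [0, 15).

9

Reduce mod 165: 539s ≡ 231 (mod 165). With g = gcd(539, 165) = 11 dividing 231, divide through: 49s ≡ 21 (mod 15).
Since gcd(49, 15) = 1, s ≡ 21·(49)⁻¹ ≡ 9 (mod 15). Smallest non-negative: 9.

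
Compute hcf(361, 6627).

1

361 = 19²
6627 = 3 · 47²
Common: 1 = 1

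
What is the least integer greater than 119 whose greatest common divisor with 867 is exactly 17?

136

gcd(t, 867) = 17 forces 17 | t; write t = 17s. Then gcd(17s, 17·51) = 17·gcd(s, 51), so need gcd(s, 51) = 1.
17s > 119 gives s ≥ 8. The least s ≥ 8 coprime to 51 is 8, so t = 17·8 = 136.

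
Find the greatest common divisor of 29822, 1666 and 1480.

2

gcd(29822, 1666): 29822 = 17·1666 + 1500; 1666 = 1·1500 + 166; 1500 = 9·166 + 6; 166 = 27·6 + 4; 6 = 1·4 + 2; 4 = 2·2 + 0 → 2
gcd(2, 1480): 1480 = 740·2 + 0 → 2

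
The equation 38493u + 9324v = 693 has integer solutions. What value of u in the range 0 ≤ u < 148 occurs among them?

133

Euclid: 38493 = 4·9324 + 1197; 9324 = 7·1197 + 945; 1197 = 1·945 + 252; 945 = 3·252 + 189; 252 = 1·189 + 63; 189 = 3·63 + 0 → gcd = 63; 693 = 63·11.
Back-substitution yields 38493·(39) + 9324·(-161) = 63, so one solution is u = 39·11 = 429, v = -161·11 = -1771.
Solutions in u differ by 9324/63 = 148; the one in [0, 148) is 429 mod 148 = 133.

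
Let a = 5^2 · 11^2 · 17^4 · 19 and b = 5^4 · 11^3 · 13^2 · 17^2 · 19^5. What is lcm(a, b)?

max exponent per prime: 5^4 · 11^3 · 13^2 · 17^4 · 19^5 = 29074246467584800625

29074246467584800625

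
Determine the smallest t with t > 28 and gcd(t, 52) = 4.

32

Multiples of 4 above 28: 4·8, 4·9, … . Need the cofactor coprime to 52/4 = 13.
Checking s = 8, 9, … the first with gcd(s, 13) = 1 is s = 8, giving 32.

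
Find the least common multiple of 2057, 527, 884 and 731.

142583012

lcm(2057, 527) = 2057·527/gcd = 1084039/17 = 63767
lcm(63767, 884) = 63767·884/gcd = 56370028/17 = 3315884
lcm(3315884, 731) = 3315884·731/gcd = 2423911204/17 = 142583012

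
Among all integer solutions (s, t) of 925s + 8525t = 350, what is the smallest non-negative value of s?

Euclid: 8525 = 9·925 + 200; 925 = 4·200 + 125; 200 = 1·125 + 75; 125 = 1·75 + 50; 75 = 1·50 + 25; 50 = 2·25 + 0 → gcd = 25; 350 = 25·14.
Back-substitution yields 925·(-129) + 8525·(14) = 25, so one solution is s = -129·14 = -1806, t = 14·14 = 196.
Solutions in s differ by 8525/25 = 341; the one in [0, 341) is -1806 mod 341 = 240.

240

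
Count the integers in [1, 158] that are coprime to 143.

133

143 = 11·13. Inclusion–exclusion on these primes:
158 − ⌊158/11⌋ − ⌊158/13⌋ + ⌊158/143⌋ = 133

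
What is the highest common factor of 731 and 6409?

Euclid: 6409 = 8·731 + 561; 731 = 1·561 + 170; 561 = 3·170 + 51; 170 = 3·51 + 17; 51 = 3·17 + 0. Last nonzero remainder: 17.

17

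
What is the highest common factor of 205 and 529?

1

205 = 5 · 41
529 = 23²
Common: 1 = 1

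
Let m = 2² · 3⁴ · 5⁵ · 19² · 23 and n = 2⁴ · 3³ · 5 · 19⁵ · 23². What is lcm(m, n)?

5304918302550000

max exponent per prime: 2⁴ · 3⁴ · 5⁵ · 19⁵ · 23² = 5304918302550000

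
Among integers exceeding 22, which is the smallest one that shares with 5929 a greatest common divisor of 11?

33

Multiples of 11 above 22: 11·3, 11·4, … . Need the cofactor coprime to 5929/11 = 539.
Checking s = 3, 4, … the first with gcd(s, 539) = 1 is s = 3, giving 33.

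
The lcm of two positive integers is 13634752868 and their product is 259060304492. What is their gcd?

From gcd × lcm = ab: gcd = 259060304492 / 13634752868 = 19.

19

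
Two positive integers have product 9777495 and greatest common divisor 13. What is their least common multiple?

Since gcd(a,b)·lcm(a,b) = ab, lcm = 9777495/13 = 752115.

752115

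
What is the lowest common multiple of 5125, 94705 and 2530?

49118748250

5125 = 5³ · 41; 94705 = 5 · 13 · 31 · 47; 2530 = 2 · 5 · 11 · 23
lcm takes max exponent of each prime: 2 · 5³ · 11 · 13 · 23 · 31 · 41 · 47 = 49118748250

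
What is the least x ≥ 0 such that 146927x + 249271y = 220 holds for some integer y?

14565

Euclid: 249271 = 1·146927 + 102344; 146927 = 1·102344 + 44583; 102344 = 2·44583 + 13178; 44583 = 3·13178 + 5049; 13178 = 2·5049 + 3080; 5049 = 1·3080 + 1969; 3080 = 1·1969 + 1111; 1969 = 1·1111 + 858; 1111 = 1·858 + 253; 858 = 3·253 + 99; 253 = 2·99 + 55; 99 = 1·55 + 44; 55 = 1·44 + 11; 44 = 4·11 + 0 → gcd = 11; 220 = 11·20.
Back-substitution yields 146927·(-4937) + 249271·(2910) = 11, so one solution is x = -4937·20 = -98740, y = 2910·20 = 58200.
Solutions in x differ by 249271/11 = 22661; the one in [0, 22661) is -98740 mod 22661 = 14565.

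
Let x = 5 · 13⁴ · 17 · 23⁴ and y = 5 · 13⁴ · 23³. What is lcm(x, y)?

679365798085

max exponent per prime: 5 · 13⁴ · 17 · 23⁴ = 679365798085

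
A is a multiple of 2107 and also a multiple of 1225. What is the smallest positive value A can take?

52675

2107 = 7² · 43; 1225 = 5² · 7²
max exponents: 5² · 7² · 43 = 52675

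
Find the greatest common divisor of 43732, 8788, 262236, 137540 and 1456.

52

gcd(43732, 8788): 43732 = 4·8788 + 8580; 8788 = 1·8580 + 208; 8580 = 41·208 + 52; 208 = 4·52 + 0 → 52
gcd(52, 262236): 262236 = 5043·52 + 0 → 52
gcd(52, 137540): 137540 = 2645·52 + 0 → 52
gcd(52, 1456): 1456 = 28·52 + 0 → 52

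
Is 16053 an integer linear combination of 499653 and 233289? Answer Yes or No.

By Bézout, 499653p − 233289q = 16053 has integer solutions iff gcd(499653, 233289) | 16053.
Euclid: 499653 = 2·233289 + 33075; 233289 = 7·33075 + 1764; 33075 = 18·1764 + 1323; 1764 = 1·1323 + 441; 1323 = 3·441 + 0. gcd = 441; 16053 mod 441 = 177. No.

No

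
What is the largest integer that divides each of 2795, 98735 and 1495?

65

gcd(2795, 98735): 98735 = 35·2795 + 910; 2795 = 3·910 + 65; 910 = 14·65 + 0 → 65
gcd(65, 1495): 1495 = 23·65 + 0 → 65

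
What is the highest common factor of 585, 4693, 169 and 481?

13

585 = 3² · 5 · 13; 4693 = 13 · 19²; 169 = 13²; 481 = 13 · 37
gcd takes min exponent of each prime: 13 = 13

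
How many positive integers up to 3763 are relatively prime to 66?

1141

66 = 2·3·11. Inclusion–exclusion on these primes:
3763 − ⌊3763/2⌋ − ⌊3763/3⌋ − ⌊3763/11⌋ + ⌊3763/6⌋ + ⌊3763/22⌋ + ⌊3763/33⌋ − ⌊3763/66⌋ = 1141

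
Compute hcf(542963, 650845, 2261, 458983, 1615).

gcd(542963, 650845): 650845 = 1·542963 + 107882; 542963 = 5·107882 + 3553; 107882 = 30·3553 + 1292; 3553 = 2·1292 + 969; 1292 = 1·969 + 323; 969 = 3·323 + 0 → 323
gcd(323, 2261): 2261 = 7·323 + 0 → 323
gcd(323, 458983): 458983 = 1421·323 + 0 → 323
gcd(323, 1615): 1615 = 5·323 + 0 → 323

323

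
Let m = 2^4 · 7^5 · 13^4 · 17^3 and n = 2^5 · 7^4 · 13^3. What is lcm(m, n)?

75467567480032

max exponent per prime: 2^5 · 7^5 · 13^4 · 17^3 = 75467567480032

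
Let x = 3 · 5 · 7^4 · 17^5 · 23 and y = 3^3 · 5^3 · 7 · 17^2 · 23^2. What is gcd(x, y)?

min exponent per shared prime: 3 · 5 · 7 · 17^2 · 23 = 697935

697935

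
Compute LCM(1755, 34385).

928395

gcd first: 34385 = 19·1755 + 1040; 1755 = 1·1040 + 715; 1040 = 1·715 + 325; 715 = 2·325 + 65; 325 = 5·65 + 0 → gcd = 65
lcm = 1755·34385/gcd = 60345675/65 = 928395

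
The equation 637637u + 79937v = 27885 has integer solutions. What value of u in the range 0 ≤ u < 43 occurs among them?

Euclid: 637637 = 7·79937 + 78078; 79937 = 1·78078 + 1859; 78078 = 42·1859 + 0 → gcd = 1859; 27885 = 1859·15.
Back-substitution yields 637637·(-1) + 79937·(8) = 1859, so one solution is u = -1·15 = -15, v = 8·15 = 120.
Solutions in u differ by 79937/1859 = 43; the one in [0, 43) is -15 mod 43 = 28.

28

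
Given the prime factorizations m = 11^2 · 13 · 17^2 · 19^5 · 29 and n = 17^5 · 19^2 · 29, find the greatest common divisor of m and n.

3025541

min exponent per shared prime: 17^2 · 19^2 · 29 = 3025541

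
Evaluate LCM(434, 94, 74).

754726

434 = 2 · 7 · 31; 94 = 2 · 47; 74 = 2 · 37
lcm takes max exponent of each prime: 2 · 7 · 31 · 37 · 47 = 754726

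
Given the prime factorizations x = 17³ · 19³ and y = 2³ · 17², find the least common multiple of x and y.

269586136

max exponent per prime: 2³ · 17³ · 19³ = 269586136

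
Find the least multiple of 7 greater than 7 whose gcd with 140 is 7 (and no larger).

140 = 7·20. Any x with gcd(x, 140) = 7 is a multiple of 7, say 7s, with s coprime to 20.
Need s > 7/7, so s ≥ 2. First s ≥ 2 with gcd(s, 20) = 1 is s = 3. Thus x = 7·3 = 21.

21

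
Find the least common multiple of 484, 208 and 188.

1182896

484 = 2² · 11²; 208 = 2⁴ · 13; 188 = 2² · 47
lcm takes max exponent of each prime: 2⁴ · 11² · 13 · 47 = 1182896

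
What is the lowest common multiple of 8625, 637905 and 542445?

13411952625

lcm(8625, 637905) = 8625·637905/gcd = 5501930625/345 = 15947625
lcm(15947625, 542445) = 15947625·542445/gcd = 8650709443125/645 = 13411952625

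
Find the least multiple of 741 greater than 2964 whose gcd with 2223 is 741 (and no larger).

2223 = 741·3. Any a with gcd(a, 2223) = 741 is a multiple of 741, say 741s, with s coprime to 3.
Need s > 2964/741, so s ≥ 5. First s ≥ 5 with gcd(s, 3) = 1 is s = 5. Thus a = 741·5 = 3705.

3705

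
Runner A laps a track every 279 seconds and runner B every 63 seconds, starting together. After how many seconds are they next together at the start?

gcd first: 279 = 4·63 + 27; 63 = 2·27 + 9; 27 = 3·9 + 0 → gcd = 9
lcm = 279·63/gcd = 17577/9 = 1953

1953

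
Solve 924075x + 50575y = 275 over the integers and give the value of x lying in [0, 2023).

468

Reduce mod 50575: 924075x ≡ 275 (mod 50575). With g = gcd(924075, 50575) = 25 dividing 275, divide through: 36963x ≡ 11 (mod 2023).
Since gcd(36963, 2023) = 1, x ≡ 11·(36963)⁻¹ ≡ 468 (mod 2023). Smallest non-negative: 468.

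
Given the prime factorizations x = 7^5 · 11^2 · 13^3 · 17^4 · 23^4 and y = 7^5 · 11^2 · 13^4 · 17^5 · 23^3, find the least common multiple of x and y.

23078359305787520413679

max exponent per prime: 7^5 · 11^2 · 13^4 · 17^5 · 23^4 = 23078359305787520413679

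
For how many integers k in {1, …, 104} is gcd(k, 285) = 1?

53

285 = 3·5·19. Inclusion–exclusion on these primes:
104 − ⌊104/3⌋ − ⌊104/5⌋ − ⌊104/19⌋ + ⌊104/15⌋ + ⌊104/57⌋ + ⌊104/95⌋ − ⌊104/285⌋ = 53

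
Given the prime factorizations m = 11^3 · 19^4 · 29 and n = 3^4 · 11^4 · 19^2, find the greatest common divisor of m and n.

480491

min exponent per shared prime: 11^3 · 19^2 = 480491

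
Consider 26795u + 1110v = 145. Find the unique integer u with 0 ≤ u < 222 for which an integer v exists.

137

Euclid: 26795 = 24·1110 + 155; 1110 = 7·155 + 25; 155 = 6·25 + 5; 25 = 5·5 + 0 → gcd = 5; 145 = 5·29.
Back-substitution yields 26795·(43) + 1110·(-1038) = 5, so one solution is u = 43·29 = 1247, v = -1038·29 = -30102.
Solutions in u differ by 1110/5 = 222; the one in [0, 222) is 1247 mod 222 = 137.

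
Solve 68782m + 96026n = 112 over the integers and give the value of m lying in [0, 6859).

6288

Reduce mod 96026: 68782m ≡ 112 (mod 96026). With g = gcd(68782, 96026) = 14 dividing 112, divide through: 4913m ≡ 8 (mod 6859).
Since gcd(4913, 6859) = 1, m ≡ 8·(4913)⁻¹ ≡ 6288 (mod 6859). Smallest non-negative: 6288.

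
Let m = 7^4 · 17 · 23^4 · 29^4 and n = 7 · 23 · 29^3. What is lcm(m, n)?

max exponent per prime: 7^4 · 17 · 23^4 · 29^4 = 8078754616476257

8078754616476257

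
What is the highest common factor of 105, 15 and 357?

3

gcd(105, 15): 105 = 7·15 + 0 → 15
gcd(15, 357): 357 = 23·15 + 12; 15 = 1·12 + 3; 12 = 4·3 + 0 → 3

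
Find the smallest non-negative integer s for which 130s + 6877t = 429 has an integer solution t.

162

gcd(130, 6877) = 13 (Euclid: 6877 = 52·130 + 117; 130 = 1·117 + 13; 117 = 9·13 + 0), and 13 | 429.
Extended Euclid: 130·(53) + 6877·(-1) = 13. Scale by 33: s₀ = 1749.
General solution s = s₀ + 529k; reducing mod 529 gives s = 162 (and t = -3).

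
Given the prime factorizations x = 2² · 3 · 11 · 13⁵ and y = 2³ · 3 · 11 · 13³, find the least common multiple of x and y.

98021352

max exponent per prime: 2³ · 3 · 11 · 13⁵ = 98021352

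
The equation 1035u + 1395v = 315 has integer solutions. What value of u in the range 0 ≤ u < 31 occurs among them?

3

Reduce mod 1395: 1035u ≡ 315 (mod 1395). With g = gcd(1035, 1395) = 45 dividing 315, divide through: 23u ≡ 7 (mod 31).
Since gcd(23, 31) = 1, u ≡ 7·(23)⁻¹ ≡ 3 (mod 31). Smallest non-negative: 3.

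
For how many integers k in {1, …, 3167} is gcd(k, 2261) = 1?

Prime factors of 2261: 7, 17, 19. Count integers ≤ 3167 divisible by none of them.
By inclusion–exclusion: 3167 − ⌊3167/7⌋ − ⌊3167/17⌋ − ⌊3167/19⌋ + ⌊3167/119⌋ + ⌊3167/133⌋ + ⌊3167/323⌋ − ⌊3167/2261⌋ = 2420.

2420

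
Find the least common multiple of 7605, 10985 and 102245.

11962665

7605 = 3² · 5 · 13²; 10985 = 5 · 13³; 102245 = 5 · 11² · 13²
lcm takes max exponent of each prime: 3² · 5 · 11² · 13³ = 11962665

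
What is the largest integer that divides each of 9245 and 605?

Euclid: 9245 = 15·605 + 170; 605 = 3·170 + 95; 170 = 1·95 + 75; 95 = 1·75 + 20; 75 = 3·20 + 15; 20 = 1·15 + 5; 15 = 3·5 + 0. Last nonzero remainder: 5.

5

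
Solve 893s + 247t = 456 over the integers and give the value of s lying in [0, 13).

gcd(893, 247) = 19 (Euclid: 893 = 3·247 + 152; 247 = 1·152 + 95; 152 = 1·95 + 57; 95 = 1·57 + 38; 57 = 1·38 + 19; 38 = 2·19 + 0), and 19 | 456.
Extended Euclid: 893·(5) + 247·(-18) = 19. Scale by 24: s₀ = 120.
General solution s = s₀ + 13k; reducing mod 13 gives s = 3 (and t = -9).

3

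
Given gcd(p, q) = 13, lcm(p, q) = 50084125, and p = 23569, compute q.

p·q = gcd·lcm = 13·50084125 = 651093625, so q = 651093625/23569 = 27625.

27625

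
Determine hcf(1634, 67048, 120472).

2

1634 = 2 · 19 · 43; 67048 = 2³ · 17² · 29; 120472 = 2³ · 11 · 37²
gcd takes min exponent of each prime: 2 = 2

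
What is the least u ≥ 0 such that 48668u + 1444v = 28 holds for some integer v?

172

gcd(48668, 1444) = 4 (Euclid: 48668 = 33·1444 + 1016; 1444 = 1·1016 + 428; 1016 = 2·428 + 160; 428 = 2·160 + 108; 160 = 1·108 + 52; 108 = 2·52 + 4; 52 = 13·4 + 0), and 4 | 28.
Extended Euclid: 48668·(-27) + 1444·(910) = 4. Scale by 7: u₀ = -189.
General solution u = u₀ + 361t; reducing mod 361 gives u = 172 (and v = -5797).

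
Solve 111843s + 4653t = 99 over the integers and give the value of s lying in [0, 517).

55

Euclid: 111843 = 24·4653 + 171; 4653 = 27·171 + 36; 171 = 4·36 + 27; 36 = 1·27 + 9; 27 = 3·9 + 0 → gcd = 9; 99 = 9·11.
Back-substitution yields 111843·(-136) + 4653·(3269) = 9, so one solution is s = -136·11 = -1496, t = 3269·11 = 35959.
Solutions in s differ by 4653/9 = 517; the one in [0, 517) is -1496 mod 517 = 55.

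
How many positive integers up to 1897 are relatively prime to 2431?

Prime factors of 2431: 11, 13, 17. Count integers ≤ 1897 divisible by none of them.
By inclusion–exclusion: 1897 − ⌊1897/11⌋ − ⌊1897/13⌋ − ⌊1897/17⌋ + ⌊1897/143⌋ + ⌊1897/187⌋ + ⌊1897/221⌋ − ⌊1897/2431⌋ = 1500.

1500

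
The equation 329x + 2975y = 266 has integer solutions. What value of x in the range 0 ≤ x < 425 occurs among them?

254

gcd(329, 2975) = 7 (Euclid: 2975 = 9·329 + 14; 329 = 23·14 + 7; 14 = 2·7 + 0), and 7 | 266.
Extended Euclid: 329·(208) + 2975·(-23) = 7. Scale by 38: x₀ = 7904.
General solution x = x₀ + 425t; reducing mod 425 gives x = 254 (and y = -28).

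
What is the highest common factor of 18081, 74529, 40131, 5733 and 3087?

gcd(18081, 74529): 74529 = 4·18081 + 2205; 18081 = 8·2205 + 441; 2205 = 5·441 + 0 → 441
gcd(441, 40131): 40131 = 91·441 + 0 → 441
gcd(441, 5733): 5733 = 13·441 + 0 → 441
gcd(441, 3087): 3087 = 7·441 + 0 → 441

441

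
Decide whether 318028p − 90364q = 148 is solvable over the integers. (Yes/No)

Yes

By Bézout, 318028p − 90364q = 148 has integer solutions iff gcd(318028, 90364) | 148.
Euclid: 318028 = 3·90364 + 46936; 90364 = 1·46936 + 43428; 46936 = 1·43428 + 3508; 43428 = 12·3508 + 1332; 3508 = 2·1332 + 844; 1332 = 1·844 + 488; 844 = 1·488 + 356; 488 = 1·356 + 132; 356 = 2·132 + 92; 132 = 1·92 + 40; 92 = 2·40 + 12; 40 = 3·12 + 4; 12 = 3·4 + 0. gcd = 4; 148 mod 4 = 0. Yes.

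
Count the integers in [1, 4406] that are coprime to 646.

Prime factors of 646: 2, 17, 19. Count integers ≤ 4406 divisible by none of them.
By inclusion–exclusion: 4406 − ⌊4406/2⌋ − ⌊4406/17⌋ − ⌊4406/19⌋ + ⌊4406/34⌋ + ⌊4406/38⌋ + ⌊4406/323⌋ − ⌊4406/646⌋ = 1964.

1964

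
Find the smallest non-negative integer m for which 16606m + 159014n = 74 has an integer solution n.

70841

gcd(16606, 159014) = 2 (Euclid: 159014 = 9·16606 + 9560; 16606 = 1·9560 + 7046; 9560 = 1·7046 + 2514; 7046 = 2·2514 + 2018; 2514 = 1·2018 + 496; 2018 = 4·496 + 34; 496 = 14·34 + 20; 34 = 1·20 + 14; 20 = 1·14 + 6; 14 = 2·6 + 2; 6 = 3·2 + 0), and 2 | 74.
Extended Euclid: 16606·(23403) + 159014·(-2444) = 2. Scale by 37: m₀ = 865911.
General solution m = m₀ + 79507t; reducing mod 79507 gives m = 70841 (and n = -7398).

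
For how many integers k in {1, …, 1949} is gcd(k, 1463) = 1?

1439

1463 = 7·11·19. Inclusion–exclusion on these primes:
1949 − ⌊1949/7⌋ − ⌊1949/11⌋ − ⌊1949/19⌋ + ⌊1949/77⌋ + ⌊1949/133⌋ + ⌊1949/209⌋ − ⌊1949/1463⌋ = 1439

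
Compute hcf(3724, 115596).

3724 = 2² · 7² · 19
115596 = 2² · 3² · 13² · 19
Common: 2² · 19 = 76

76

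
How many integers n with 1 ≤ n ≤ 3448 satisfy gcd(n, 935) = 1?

935 = 5·11·17. Inclusion–exclusion on these primes:
3448 − ⌊3448/5⌋ − ⌊3448/11⌋ − ⌊3448/17⌋ + ⌊3448/55⌋ + ⌊3448/85⌋ + ⌊3448/187⌋ − ⌊3448/935⌋ = 2361

2361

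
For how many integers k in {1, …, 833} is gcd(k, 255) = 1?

418

Prime factors of 255: 3, 5, 17. Count integers ≤ 833 divisible by none of them.
By inclusion–exclusion: 833 − ⌊833/3⌋ − ⌊833/5⌋ − ⌊833/17⌋ + ⌊833/15⌋ + ⌊833/51⌋ + ⌊833/85⌋ − ⌊833/255⌋ = 418.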